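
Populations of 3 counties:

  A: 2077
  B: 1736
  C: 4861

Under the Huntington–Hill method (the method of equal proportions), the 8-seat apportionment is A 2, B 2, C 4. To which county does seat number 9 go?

Priority for the next seat is population ÷ (√(s·(s+1))).
Priorities: A 847.932, B 708.719, C 1086.953.
Highest priority: C.

C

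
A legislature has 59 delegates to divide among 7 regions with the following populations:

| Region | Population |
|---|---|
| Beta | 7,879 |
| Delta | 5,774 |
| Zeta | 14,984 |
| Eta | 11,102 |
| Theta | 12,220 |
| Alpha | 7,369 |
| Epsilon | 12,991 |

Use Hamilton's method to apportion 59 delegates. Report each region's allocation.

Beta 6, Delta 5, Zeta 12, Eta 9, Theta 10, Alpha 6, Epsilon 11

Total 72319; standard divisor 72319/59 ≈ 1225.746.
Standard quotas: Beta 6.4279, Delta 4.7106, Zeta 12.2244, Eta 9.0573, Theta 9.9694, Alpha 6.0119, Epsilon 10.5984.
Lower quotas: Beta 6, Delta 4, Zeta 12, Eta 9, Theta 9, Alpha 6, Epsilon 10 (sum 56, leaving 3 seats).
Remainders in descending order: Theta 0.9694, Delta 0.7106, Epsilon 0.5984, Beta 0.4279, Zeta 0.2244, Eta 0.0573, Alpha 0.0119.
The surplus seats go to Theta, Delta, Epsilon.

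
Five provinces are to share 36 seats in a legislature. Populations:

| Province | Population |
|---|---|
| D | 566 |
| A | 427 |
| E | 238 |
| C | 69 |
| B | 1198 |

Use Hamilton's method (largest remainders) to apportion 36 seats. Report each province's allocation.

Standard divisor: 2498 ÷ 36 ≈ 69.389.
Standard quotas: D 8.157, A 6.154, E 3.430, C 0.994, B 17.265.
Lower quotas: D 8, A 6, E 3, C 0, B 17 (sum 34, leaving 2 seats).
Remainders in descending order: C 0.994, E 0.430, B 0.265, D 0.157, A 0.154.
The surplus seats go to C, E.

D 8, A 6, E 4, C 1, B 17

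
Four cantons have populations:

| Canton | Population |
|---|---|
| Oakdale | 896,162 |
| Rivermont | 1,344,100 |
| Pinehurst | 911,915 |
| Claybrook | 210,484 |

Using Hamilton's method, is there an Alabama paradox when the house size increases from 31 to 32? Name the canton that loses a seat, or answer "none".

none

At 31 seats: Oakdale 8, Rivermont 12, Pinehurst 9, Claybrook 2.
At 32 seats: Oakdale 8, Rivermont 13, Pinehurst 9, Claybrook 2.
No canton's allocation decreased.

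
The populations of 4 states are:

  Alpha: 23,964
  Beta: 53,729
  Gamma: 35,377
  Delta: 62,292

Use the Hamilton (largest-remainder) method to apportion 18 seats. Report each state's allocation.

Alpha 2; Beta 6; Gamma 4; Delta 6

Total 175362; standard divisor 175362/18 ≈ 9742.333.
Standard quotas: Alpha 2.4598, Beta 5.5150, Gamma 3.6313, Delta 6.3940.
Lower quotas: Alpha 2, Beta 5, Gamma 3, Delta 6 (sum 16, leaving 2 seats).
Remainders in descending order: Gamma 0.6313, Beta 0.5150, Alpha 0.4598, Delta 0.3940.
The surplus seats go to Gamma, Beta.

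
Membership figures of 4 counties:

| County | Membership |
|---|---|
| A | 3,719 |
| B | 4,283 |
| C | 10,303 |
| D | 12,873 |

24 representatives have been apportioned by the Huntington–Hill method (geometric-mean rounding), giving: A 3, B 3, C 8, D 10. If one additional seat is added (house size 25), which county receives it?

Priority for the next seat is population ÷ (√(s·(s+1))).
Priorities: A 1073.583, B 1236.396, C 1214.220, D 1227.392.
Highest priority: B.

B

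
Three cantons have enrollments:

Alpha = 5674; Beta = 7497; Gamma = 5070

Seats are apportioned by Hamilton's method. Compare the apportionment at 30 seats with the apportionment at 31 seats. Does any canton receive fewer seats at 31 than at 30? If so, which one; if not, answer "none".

Gamma

At 30 seats: Alpha 9, Beta 12, Gamma 9.
At 31 seats: Alpha 10, Beta 13, Gamma 8.
Gamma drops from 9 to 8.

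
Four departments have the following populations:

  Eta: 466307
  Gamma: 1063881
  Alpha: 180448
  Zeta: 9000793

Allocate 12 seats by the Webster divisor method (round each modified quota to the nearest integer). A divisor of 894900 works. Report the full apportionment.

With modified divisor 894900: modified quotas Eta 0.521, Gamma 1.189, Alpha 0.202, Zeta 10.058.
Rounding to the nearest integer: Eta 1, Gamma 1, Alpha 0, Zeta 10 (total 12).

Eta=1; Gamma=1; Alpha=0; Zeta=10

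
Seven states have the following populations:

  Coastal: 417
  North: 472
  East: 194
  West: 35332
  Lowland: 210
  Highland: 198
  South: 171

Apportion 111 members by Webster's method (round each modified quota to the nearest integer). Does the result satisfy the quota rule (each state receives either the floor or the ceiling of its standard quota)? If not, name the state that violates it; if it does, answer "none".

Standard quotas: Coastal 1.251, North 1.416, East 0.582, West 106.013, Lowland 0.630, Highland 0.594, South 0.513.
Webster allocation: Coastal 1, North 1, East 1, West 105, Lowland 1, Highland 1, South 1.
West has quota 106.013 (lower 106, upper 107) but receives 105 — outside the quota interval.

West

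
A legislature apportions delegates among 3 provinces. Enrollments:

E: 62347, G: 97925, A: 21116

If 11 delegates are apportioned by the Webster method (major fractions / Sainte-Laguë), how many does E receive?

4

Standard divisor 181388/11 ≈ 16489.818; standard quotas: E 3.781, G 5.939, A 1.281.
Rounding to the nearest integer gives E 4, G 6, A 1 — total 11, matching the house size, so no adjustment is needed.
E receives 4.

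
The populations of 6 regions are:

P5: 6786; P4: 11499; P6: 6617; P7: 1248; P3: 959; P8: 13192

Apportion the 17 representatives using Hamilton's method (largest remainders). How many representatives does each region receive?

P5=3; P4=5; P6=3; P7=0; P3=0; P8=6

Standard divisor: 40301 ÷ 17 ≈ 2370.647.
Standard quotas: P5 2.8625, P4 4.8506, P6 2.7912, P7 0.5264, P3 0.4045, P8 5.5647.
Lower quotas: P5 2, P4 4, P6 2, P7 0, P3 0, P8 5 (sum 13, leaving 4 seats).
Remainders in descending order: P5 0.8625, P4 0.8506, P6 0.7912, P8 0.5647, P7 0.5264, P3 0.4045.
Largest remainders: P5, P4, P6, P8 receive the extra seats.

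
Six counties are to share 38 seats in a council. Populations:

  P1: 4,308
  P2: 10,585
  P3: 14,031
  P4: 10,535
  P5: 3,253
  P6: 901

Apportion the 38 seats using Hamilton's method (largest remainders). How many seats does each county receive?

P1: 4; P2: 9; P3: 12; P4: 9; P5: 3; P6: 1

Total 43613; standard divisor 43613/38 ≈ 1147.711.
Standard quotas: P1 3.7536, P2 9.2227, P3 12.2252, P4 9.1791, P5 2.8343, P6 0.7850.
Lower quotas: P1 3, P2 9, P3 12, P4 9, P5 2, P6 0 (sum 35, leaving 3 seats).
Remainders in descending order: P5 0.8343, P6 0.7850, P1 0.7536, P3 0.2252, P2 0.2227, P4 0.1791.
Largest remainders: P5, P6, P1 receive the extra seats.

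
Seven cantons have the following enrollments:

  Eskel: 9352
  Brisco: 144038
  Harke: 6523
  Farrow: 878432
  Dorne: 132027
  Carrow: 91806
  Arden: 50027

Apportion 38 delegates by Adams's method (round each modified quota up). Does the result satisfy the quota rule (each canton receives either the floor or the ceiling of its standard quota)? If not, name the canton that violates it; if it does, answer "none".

Standard quotas: Eskel 0.271, Brisco 4.171, Harke 0.189, Farrow 25.438, Dorne 3.823, Carrow 2.659, Arden 1.449.
Adams allocation: Eskel 1, Brisco 4, Harke 1, Farrow 23, Dorne 4, Carrow 3, Arden 2.
Farrow has quota 25.438 (lower 25, upper 26) but receives 23 — outside the quota interval.

Farrow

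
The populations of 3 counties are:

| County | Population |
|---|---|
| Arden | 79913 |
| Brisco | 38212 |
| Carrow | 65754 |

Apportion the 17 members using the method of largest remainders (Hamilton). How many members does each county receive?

Arden 7, Brisco 4, Carrow 6

Total 183879; standard divisor 183879/17 ≈ 10816.412.
Standard quotas: Arden 7.3881, Brisco 3.5328, Carrow 6.0791.
Lower quotas: Arden 7, Brisco 3, Carrow 6 (sum 16, leaving 1 seat).
Remainders in descending order: Brisco 0.5328, Arden 0.3881, Carrow 0.0791.
The surplus seat goes to Brisco.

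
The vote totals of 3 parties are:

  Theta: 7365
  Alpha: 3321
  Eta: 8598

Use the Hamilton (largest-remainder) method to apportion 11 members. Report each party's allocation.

The standard divisor is 19284/11 ≈ 1753.091.
Standard quotas: Theta 4.2012, Alpha 1.8944, Eta 4.9045.
Lower quotas: Theta 4, Alpha 1, Eta 4 (sum 9, leaving 2 seats).
Remainders in descending order: Eta 0.9045, Alpha 0.8944, Theta 0.2012.
Largest remainders: Eta, Alpha receive the extra seats.

Theta=4, Alpha=2, Eta=5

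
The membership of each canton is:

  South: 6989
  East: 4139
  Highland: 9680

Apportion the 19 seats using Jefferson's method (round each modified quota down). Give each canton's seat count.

South 6, East 4, Highland 9

Standard divisor 20808/19 ≈ 1095.158; standard quotas: South 6.382, East 3.779, Highland 8.839.
Rounding down gives 6, 3, 8 = 17 seats, so the divisor must be adjusted.
With modified divisor 1020: modified quotas South 6.852, East 4.058, Highland 9.490.
Rounding down: South 6, East 4, Highland 9 (total 19).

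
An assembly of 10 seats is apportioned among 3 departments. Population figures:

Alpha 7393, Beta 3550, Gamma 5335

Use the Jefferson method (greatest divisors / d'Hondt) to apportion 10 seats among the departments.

Alpha=5; Beta=2; Gamma=3

Standard divisor 16278/10 ≈ 1627.8; standard quotas: Alpha 4.542, Beta 2.181, Gamma 3.277.
Rounding down gives 4, 2, 3 = 9 seats, so the divisor must be adjusted.
With modified divisor 1400: modified quotas Alpha 5.281, Beta 2.536, Gamma 3.811.
Rounding down: Alpha 5, Beta 2, Gamma 3 (total 10).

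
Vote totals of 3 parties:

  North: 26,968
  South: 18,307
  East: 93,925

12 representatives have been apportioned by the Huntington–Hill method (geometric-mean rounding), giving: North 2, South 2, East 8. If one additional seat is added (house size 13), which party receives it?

Priority for the next seat is population ÷ (√(s·(s+1))).
Priorities: North 11009.640, South 7473.801, East 11069.167.
Highest priority: East.

East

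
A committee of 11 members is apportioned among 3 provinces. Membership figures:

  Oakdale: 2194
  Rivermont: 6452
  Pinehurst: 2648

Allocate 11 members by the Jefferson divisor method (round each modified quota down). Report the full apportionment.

Standard divisor 11294/11 ≈ 1026.727; standard quotas: Oakdale 2.137, Rivermont 6.284, Pinehurst 2.579.
Rounding down gives 2, 6, 2 = 10 seats, so the divisor must be adjusted.
With modified divisor 900: modified quotas Oakdale 2.438, Rivermont 7.169, Pinehurst 2.942.
Rounding down: Oakdale 2, Rivermont 7, Pinehurst 2 (total 11).

Oakdale: 2, Rivermont: 7, Pinehurst: 2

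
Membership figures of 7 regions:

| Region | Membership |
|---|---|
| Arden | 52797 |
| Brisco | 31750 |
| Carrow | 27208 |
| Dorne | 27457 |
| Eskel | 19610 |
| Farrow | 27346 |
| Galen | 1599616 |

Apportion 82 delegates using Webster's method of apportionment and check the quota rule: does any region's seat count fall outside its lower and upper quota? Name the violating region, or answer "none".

Galen

Standard quotas: Arden 2.424, Brisco 1.458, Carrow 1.249, Dorne 1.261, Eskel 0.900, Farrow 1.256, Galen 73.451.
Webster allocation: Arden 2, Brisco 1, Carrow 1, Dorne 1, Eskel 1, Farrow 1, Galen 75.
Galen has quota 73.451 (lower 73, upper 74) but receives 75 — outside the quota interval.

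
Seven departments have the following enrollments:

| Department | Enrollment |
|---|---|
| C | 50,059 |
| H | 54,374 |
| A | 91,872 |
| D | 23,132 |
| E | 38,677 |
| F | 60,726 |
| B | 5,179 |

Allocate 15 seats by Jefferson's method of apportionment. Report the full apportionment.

C: 2; H: 2; A: 5; D: 1; E: 2; F: 3; B: 0

Standard divisor 324019/15 ≈ 21601.267; standard quotas: C 2.317, H 2.517, A 4.253, D 1.071, E 1.790, F 2.811, B 0.240.
Rounding down gives 2, 2, 4, 1, 1, 2, 0 = 12 seats, so the divisor must be adjusted.
With modified divisor 18250: modified quotas C 2.743, H 2.979, A 5.034, D 1.268, E 2.119, F 3.327, B 0.284.
Rounding down: C 2, H 2, A 5, D 1, E 2, F 3, B 0 (total 15).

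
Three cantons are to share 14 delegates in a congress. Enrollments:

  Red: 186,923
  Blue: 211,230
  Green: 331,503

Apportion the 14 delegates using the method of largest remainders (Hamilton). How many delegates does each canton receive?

Total 729656; standard divisor 729656/14 ≈ 52118.286.
Standard quotas: Red 3.5865, Blue 4.0529, Green 6.3606.
Lower quotas: Red 3, Blue 4, Green 6 (sum 13, leaving 1 seat).
Remainders in descending order: Red 0.5865, Green 0.3606, Blue 0.0529.
Largest remainder: Red receives the extra seat.

Red 4, Blue 4, Green 6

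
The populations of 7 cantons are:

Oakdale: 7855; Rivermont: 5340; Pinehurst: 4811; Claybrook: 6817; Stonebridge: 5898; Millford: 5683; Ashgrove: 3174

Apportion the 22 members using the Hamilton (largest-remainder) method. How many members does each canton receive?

The standard divisor is 39578/22 = 1799.
Standard quotas: Oakdale 4.3663, Rivermont 2.9683, Pinehurst 2.6743, Claybrook 3.7893, Stonebridge 3.2785, Millford 3.1590, Ashgrove 1.7643.
Lower quotas: Oakdale 4, Rivermont 2, Pinehurst 2, Claybrook 3, Stonebridge 3, Millford 3, Ashgrove 1 (sum 18, leaving 4 seats).
Remainders in descending order: Rivermont 0.9683, Claybrook 0.7893, Ashgrove 0.7643, Pinehurst 0.6743, Oakdale 0.3663, Stonebridge 0.2785, Millford 0.1590.
The surplus seats go to Rivermont, Claybrook, Ashgrove, Pinehurst.

Oakdale: 4; Rivermont: 3; Pinehurst: 3; Claybrook: 4; Stonebridge: 3; Millford: 3; Ashgrove: 2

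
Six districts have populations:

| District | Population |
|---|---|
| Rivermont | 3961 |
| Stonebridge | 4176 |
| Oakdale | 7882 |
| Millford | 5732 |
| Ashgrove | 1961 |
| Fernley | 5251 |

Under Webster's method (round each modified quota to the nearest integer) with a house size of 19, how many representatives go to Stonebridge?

3

Standard divisor 28963/19 ≈ 1524.368; standard quotas: Rivermont 2.598, Stonebridge 2.739, Oakdale 5.171, Millford 3.760, Ashgrove 1.286, Fernley 3.445.
Rounding to the nearest integer gives Rivermont 3, Stonebridge 3, Oakdale 5, Millford 4, Ashgrove 1, Fernley 3 — total 19, matching the house size, so no adjustment is needed.
Stonebridge receives 3.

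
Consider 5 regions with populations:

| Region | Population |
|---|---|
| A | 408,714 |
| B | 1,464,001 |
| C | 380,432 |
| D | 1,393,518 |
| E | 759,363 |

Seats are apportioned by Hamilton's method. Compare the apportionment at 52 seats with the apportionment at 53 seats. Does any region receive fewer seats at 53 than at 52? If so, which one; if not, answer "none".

At 52 seats: A 5, B 17, C 5, D 16, E 9.
At 53 seats: A 5, B 18, C 4, D 17, E 9.
C drops from 5 to 4.

C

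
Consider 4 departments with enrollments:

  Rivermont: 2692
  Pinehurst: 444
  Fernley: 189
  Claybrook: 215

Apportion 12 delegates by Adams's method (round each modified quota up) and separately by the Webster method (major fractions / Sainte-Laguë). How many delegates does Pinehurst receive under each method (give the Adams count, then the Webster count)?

2 and 1

Adams: Rivermont 8, Pinehurst 2, Fernley 1, Claybrook 1.
Webster: Rivermont 9, Pinehurst 1, Fernley 1, Claybrook 1.
Pinehurst gets 2 under Adams and 1 under Webster.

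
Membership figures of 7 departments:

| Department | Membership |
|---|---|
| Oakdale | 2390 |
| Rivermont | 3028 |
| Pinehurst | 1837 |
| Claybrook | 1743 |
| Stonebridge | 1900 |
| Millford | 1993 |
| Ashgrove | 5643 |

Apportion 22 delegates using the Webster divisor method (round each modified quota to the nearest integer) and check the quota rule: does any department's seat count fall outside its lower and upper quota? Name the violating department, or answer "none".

none

Standard quotas: Oakdale 2.837, Rivermont 3.594, Pinehurst 2.181, Claybrook 2.069, Stonebridge 2.255, Millford 2.366, Ashgrove 6.698.
Webster allocation: Oakdale 3, Rivermont 4, Pinehurst 2, Claybrook 2, Stonebridge 2, Millford 2, Ashgrove 7.
Every allocation lies between the lower and upper quota.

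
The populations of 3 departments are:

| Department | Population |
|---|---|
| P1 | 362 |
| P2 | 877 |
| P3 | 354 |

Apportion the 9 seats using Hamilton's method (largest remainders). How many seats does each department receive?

Total 1593; standard divisor 1593/9 = 177.
Standard quotas: P1 2.045, P2 4.955, P3 2.000.
Lower quotas: P1 2, P2 4, P3 2 (sum 8, leaving 1 seat).
Remainders in descending order: P2 0.955, P1 0.045, P3 0.000.
Largest remainder: P2 receives the extra seat.

P1: 2; P2: 5; P3: 2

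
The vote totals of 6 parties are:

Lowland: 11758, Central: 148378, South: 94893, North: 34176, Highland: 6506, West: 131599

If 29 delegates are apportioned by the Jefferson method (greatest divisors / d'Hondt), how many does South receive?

Standard divisor 427310/29 ≈ 14734.828; standard quotas: Lowland 0.798, Central 10.070, South 6.440, North 2.319, Highland 0.442, West 8.931.
Rounding down gives 0, 10, 6, 2, 0, 8 = 26 seats, so the divisor must be adjusted.
With modified divisor 13300: modified quotas Lowland 0.884, Central 11.156, South 7.135, North 2.570, Highland 0.489, West 9.895.
Rounding down: Lowland 0, Central 11, South 7, North 2, Highland 0, West 9 (total 29).
South receives 7.

7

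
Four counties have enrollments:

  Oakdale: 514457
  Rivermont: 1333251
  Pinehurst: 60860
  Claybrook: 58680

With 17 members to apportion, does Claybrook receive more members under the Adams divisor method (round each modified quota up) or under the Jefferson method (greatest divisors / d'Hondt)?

Adams: Oakdale 4, Rivermont 11, Pinehurst 1, Claybrook 1.
Jefferson: Oakdale 5, Rivermont 12, Pinehurst 0, Claybrook 0.
Claybrook gets 1 under Adams and 0 under Jefferson.

Adams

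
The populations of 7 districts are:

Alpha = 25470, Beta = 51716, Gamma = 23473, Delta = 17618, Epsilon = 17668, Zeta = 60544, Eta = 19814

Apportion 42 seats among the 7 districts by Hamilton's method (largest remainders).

The standard divisor is 216303/42 ≈ 5150.071.
Standard quotas: Alpha 4.9456, Beta 10.0418, Gamma 4.5578, Delta 3.4209, Epsilon 3.4306, Zeta 11.7560, Eta 3.8473.
Lower quotas: Alpha 4, Beta 10, Gamma 4, Delta 3, Epsilon 3, Zeta 11, Eta 3 (sum 38, leaving 4 seats).
Remainders in descending order: Alpha 0.9456, Eta 0.8473, Zeta 0.7560, Gamma 0.5578, Epsilon 0.4306, Delta 0.4209, Beta 0.0418.
The surplus seats go to Alpha, Eta, Zeta, Gamma.

Alpha=5, Beta=10, Gamma=5, Delta=3, Epsilon=3, Zeta=12, Eta=4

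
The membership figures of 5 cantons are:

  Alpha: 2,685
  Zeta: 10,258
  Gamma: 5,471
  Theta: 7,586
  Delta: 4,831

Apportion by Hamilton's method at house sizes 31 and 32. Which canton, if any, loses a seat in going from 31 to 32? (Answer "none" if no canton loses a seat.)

At 31 seats: Alpha 3, Zeta 10, Gamma 5, Theta 8, Delta 5.
At 32 seats: Alpha 3, Zeta 10, Gamma 6, Theta 8, Delta 5.
No canton's allocation decreased.

none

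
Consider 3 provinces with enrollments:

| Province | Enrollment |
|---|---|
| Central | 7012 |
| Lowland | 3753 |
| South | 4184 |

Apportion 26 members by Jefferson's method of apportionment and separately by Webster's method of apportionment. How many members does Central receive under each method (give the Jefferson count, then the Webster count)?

Jefferson: Central 13, Lowland 6, South 7.
Webster: Central 12, Lowland 7, South 7.
Central gets 13 under Jefferson and 12 under Webster.

13 and 12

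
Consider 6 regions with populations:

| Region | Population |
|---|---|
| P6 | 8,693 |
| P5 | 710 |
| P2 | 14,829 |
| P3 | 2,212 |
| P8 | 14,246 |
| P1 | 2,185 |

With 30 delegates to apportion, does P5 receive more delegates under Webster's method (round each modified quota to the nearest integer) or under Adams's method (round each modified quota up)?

Adams

Webster: P6 6, P5 0, P2 10, P3 2, P8 10, P1 2.
Adams: P6 6, P5 1, P2 10, P3 2, P8 9, P1 2.
P5 gets 0 under Webster and 1 under Adams.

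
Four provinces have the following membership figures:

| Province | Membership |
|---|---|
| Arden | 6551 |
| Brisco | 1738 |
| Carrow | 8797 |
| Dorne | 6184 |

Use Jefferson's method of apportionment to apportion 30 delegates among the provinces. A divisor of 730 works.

Arden: 8, Brisco: 2, Carrow: 12, Dorne: 8

With modified divisor 730: modified quotas Arden 8.974, Brisco 2.381, Carrow 12.051, Dorne 8.471.
Rounding down: Arden 8, Brisco 2, Carrow 12, Dorne 8 (total 30).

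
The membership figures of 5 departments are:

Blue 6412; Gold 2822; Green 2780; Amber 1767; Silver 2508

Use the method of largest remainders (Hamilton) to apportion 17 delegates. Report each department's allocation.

The standard divisor is 16289/17 ≈ 958.176.
Standard quotas: Blue 6.6919, Gold 2.9452, Green 2.9013, Amber 1.8441, Silver 2.6175.
Lower quotas: Blue 6, Gold 2, Green 2, Amber 1, Silver 2 (sum 13, leaving 4 seats).
Remainders in descending order: Gold 0.9452, Green 0.9013, Amber 0.8441, Blue 0.6919, Silver 0.6175.
The surplus seats go to Gold, Green, Amber, Blue.

Blue 7, Gold 3, Green 3, Amber 2, Silver 2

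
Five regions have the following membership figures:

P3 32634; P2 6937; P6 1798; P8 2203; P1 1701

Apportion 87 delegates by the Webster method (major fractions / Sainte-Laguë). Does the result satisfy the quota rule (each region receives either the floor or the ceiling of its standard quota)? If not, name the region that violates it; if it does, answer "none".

Standard quotas: P3 62.712, P2 13.331, P6 3.455, P8 4.233, P1 3.269.
Webster allocation: P3 64, P2 13, P6 3, P8 4, P1 3.
P3 has quota 62.712 (lower 62, upper 63) but receives 64 — outside the quota interval.

P3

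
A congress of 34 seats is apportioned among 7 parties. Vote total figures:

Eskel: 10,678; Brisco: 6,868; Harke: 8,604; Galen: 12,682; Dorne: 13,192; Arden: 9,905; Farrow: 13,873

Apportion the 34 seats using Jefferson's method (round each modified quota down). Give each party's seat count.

Eskel 5, Brisco 3, Harke 4, Galen 6, Dorne 6, Arden 4, Farrow 6

Standard divisor 75802/34 ≈ 2229.471; standard quotas: Eskel 4.789, Brisco 3.081, Harke 3.859, Galen 5.688, Dorne 5.917, Arden 4.443, Farrow 6.223.
Rounding down gives 4, 3, 3, 5, 5, 4, 6 = 30 seats, so the divisor must be adjusted.
With modified divisor 2000: modified quotas Eskel 5.339, Brisco 3.434, Harke 4.302, Galen 6.341, Dorne 6.596, Arden 4.952, Farrow 6.936.
Rounding down: Eskel 5, Brisco 3, Harke 4, Galen 6, Dorne 6, Arden 4, Farrow 6 (total 34).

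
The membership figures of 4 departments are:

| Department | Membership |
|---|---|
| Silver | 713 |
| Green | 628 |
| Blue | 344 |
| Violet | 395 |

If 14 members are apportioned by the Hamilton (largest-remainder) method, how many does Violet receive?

Total 2080; standard divisor 2080/14 ≈ 148.571.
Standard quotas: Silver 4.799, Green 4.227, Blue 2.315, Violet 2.659.
Lower quotas: Silver 4, Green 4, Blue 2, Violet 2 (sum 12, leaving 2 seats).
Remainders in descending order: Silver 0.799, Violet 0.659, Blue 0.315, Green 0.227.
The surplus seats go to Silver, Violet.
Violet receives 3.

3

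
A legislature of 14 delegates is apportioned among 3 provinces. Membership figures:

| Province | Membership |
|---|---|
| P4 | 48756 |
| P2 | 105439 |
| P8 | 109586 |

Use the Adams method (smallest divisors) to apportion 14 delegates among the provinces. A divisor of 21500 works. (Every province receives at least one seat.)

P4 3, P2 5, P8 6

With modified divisor 21500: modified quotas P4 2.268, P2 4.904, P8 5.097.
Rounding up: P4 3, P2 5, P8 6 (total 14).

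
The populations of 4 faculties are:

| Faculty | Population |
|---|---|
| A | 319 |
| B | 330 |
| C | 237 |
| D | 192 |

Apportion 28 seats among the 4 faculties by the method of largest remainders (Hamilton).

The standard divisor is 1078/28 ≈ 38.5.
Standard quotas: A 8.286, B 8.571, C 6.156, D 4.987.
Lower quotas: A 8, B 8, C 6, D 4 (sum 26, leaving 2 seats).
Remainders in descending order: D 0.987, B 0.571, A 0.286, C 0.156.
Largest remainders: D, B receive the extra seats.

A 8, B 9, C 6, D 5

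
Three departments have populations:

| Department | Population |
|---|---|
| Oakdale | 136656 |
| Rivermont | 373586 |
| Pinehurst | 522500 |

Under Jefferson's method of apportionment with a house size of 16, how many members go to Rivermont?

6

Standard divisor 1032742/16 ≈ 64546.375; standard quotas: Oakdale 2.117, Rivermont 5.788, Pinehurst 8.095.
Rounding down gives 2, 5, 8 = 15 seats, so the divisor must be adjusted.
With modified divisor 60200: modified quotas Oakdale 2.270, Rivermont 6.206, Pinehurst 8.679.
Rounding down: Oakdale 2, Rivermont 6, Pinehurst 8 (total 16).
Rivermont receives 6.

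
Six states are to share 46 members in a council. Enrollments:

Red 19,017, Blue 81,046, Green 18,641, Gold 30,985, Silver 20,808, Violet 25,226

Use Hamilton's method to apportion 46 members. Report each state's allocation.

Red=5, Blue=19, Green=4, Gold=7, Silver=5, Violet=6

Standard divisor: 195723 ÷ 46 ≈ 4254.848.
Standard quotas: Red 4.4695, Blue 19.0479, Green 4.3811, Gold 7.2823, Silver 4.8904, Violet 5.9288.
Lower quotas: Red 4, Blue 19, Green 4, Gold 7, Silver 4, Violet 5 (sum 43, leaving 3 seats).
Remainders in descending order: Violet 0.9288, Silver 0.8904, Red 0.4695, Green 0.3811, Gold 0.2823, Blue 0.0479.
The surplus seats go to Violet, Silver, Red.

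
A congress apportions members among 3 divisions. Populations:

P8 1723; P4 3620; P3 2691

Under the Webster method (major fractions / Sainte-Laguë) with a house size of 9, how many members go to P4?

4

Standard divisor 8034/9 ≈ 892.667; standard quotas: P8 1.930, P4 4.055, P3 3.015.
Rounding to the nearest integer gives P8 2, P4 4, P3 3 — total 9, matching the house size, so no adjustment is needed.
P4 receives 4.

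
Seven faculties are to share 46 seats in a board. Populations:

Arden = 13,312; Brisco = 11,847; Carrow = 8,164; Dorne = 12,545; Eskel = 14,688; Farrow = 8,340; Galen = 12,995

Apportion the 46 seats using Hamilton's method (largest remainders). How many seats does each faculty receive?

The standard divisor is 81891/46 ≈ 1780.239.
Standard quotas: Arden 7.4776, Brisco 6.6547, Carrow 4.5859, Dorne 7.0468, Eskel 8.2506, Farrow 4.6848, Galen 7.2996.
Lower quotas: Arden 7, Brisco 6, Carrow 4, Dorne 7, Eskel 8, Farrow 4, Galen 7 (sum 43, leaving 3 seats).
Remainders in descending order: Farrow 0.6848, Brisco 0.6547, Carrow 0.5859, Arden 0.4776, Galen 0.2996, Eskel 0.2506, Dorne 0.0468.
The surplus seats go to Farrow, Brisco, Carrow.

Arden=7, Brisco=7, Carrow=5, Dorne=7, Eskel=8, Farrow=5, Galen=7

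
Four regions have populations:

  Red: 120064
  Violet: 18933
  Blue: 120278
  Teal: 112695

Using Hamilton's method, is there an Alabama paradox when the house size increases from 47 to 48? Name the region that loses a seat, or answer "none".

Violet

At 47 seats: Red 15, Violet 3, Blue 15, Teal 14.
At 48 seats: Red 15, Violet 2, Blue 16, Teal 15.
Violet drops from 3 to 2.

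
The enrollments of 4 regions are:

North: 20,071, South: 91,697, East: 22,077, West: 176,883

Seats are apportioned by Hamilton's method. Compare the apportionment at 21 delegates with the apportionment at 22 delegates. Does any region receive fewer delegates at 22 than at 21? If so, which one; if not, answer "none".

none

At 21 seats: North 1, South 6, East 2, West 12.
At 22 seats: North 1, South 6, East 2, West 13.
No region's allocation decreased.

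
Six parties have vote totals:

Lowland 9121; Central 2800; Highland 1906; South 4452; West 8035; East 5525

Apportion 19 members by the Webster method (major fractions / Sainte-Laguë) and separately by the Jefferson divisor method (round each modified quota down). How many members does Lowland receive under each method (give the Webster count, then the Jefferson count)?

5 and 6

Webster: Lowland 5, Central 2, Highland 1, South 3, West 5, East 3.
Jefferson: Lowland 6, Central 1, Highland 1, South 3, West 5, East 3.
Lowland gets 5 under Webster and 6 under Jefferson.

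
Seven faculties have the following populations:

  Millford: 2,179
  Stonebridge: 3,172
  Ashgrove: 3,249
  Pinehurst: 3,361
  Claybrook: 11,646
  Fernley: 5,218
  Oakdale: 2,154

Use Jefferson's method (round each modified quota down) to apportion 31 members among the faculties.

Standard divisor 30979/31 ≈ 999.323; standard quotas: Millford 2.180, Stonebridge 3.174, Ashgrove 3.251, Pinehurst 3.363, Claybrook 11.654, Fernley 5.222, Oakdale 2.155.
Rounding down gives 2, 3, 3, 3, 11, 5, 2 = 29 seats, so the divisor must be adjusted.
With modified divisor 880: modified quotas Millford 2.476, Stonebridge 3.605, Ashgrove 3.692, Pinehurst 3.819, Claybrook 13.234, Fernley 5.930, Oakdale 2.448.
Rounding down: Millford 2, Stonebridge 3, Ashgrove 3, Pinehurst 3, Claybrook 13, Fernley 5, Oakdale 2 (total 31).

Millford: 2; Stonebridge: 3; Ashgrove: 3; Pinehurst: 3; Claybrook: 13; Fernley: 5; Oakdale: 2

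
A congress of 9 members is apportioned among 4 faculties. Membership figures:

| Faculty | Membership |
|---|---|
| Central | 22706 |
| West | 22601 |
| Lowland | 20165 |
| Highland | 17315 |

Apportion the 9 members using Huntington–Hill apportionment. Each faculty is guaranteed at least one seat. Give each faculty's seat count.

With divisor 9248: modified quotas Central 2.455, West 2.444, Lowland 2.180, Highland 1.872.
Geometric-mean thresholds: Central √(2·3)=2.449, West √(2·3)=2.449, Lowland √(2·3)=2.449, Highland √(1·2)=1.414.
Each quota rounded against its threshold gives Central 3, West 2, Lowland 2, Highland 2 (total 9).

Central 3, West 2, Lowland 2, Highland 2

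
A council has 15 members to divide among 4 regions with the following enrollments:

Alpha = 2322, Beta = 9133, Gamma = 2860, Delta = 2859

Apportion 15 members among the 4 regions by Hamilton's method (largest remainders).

Alpha: 2; Beta: 8; Gamma: 3; Delta: 2

Total 17174; standard divisor 17174/15 ≈ 1144.933.
Standard quotas: Alpha 2.0281, Beta 7.9769, Gamma 2.4980, Delta 2.4971.
Lower quotas: Alpha 2, Beta 7, Gamma 2, Delta 2 (sum 13, leaving 2 seats).
Remainders in descending order: Beta 0.9769, Gamma 0.4980, Delta 0.4971, Alpha 0.0281.
The surplus seats go to Beta, Gamma.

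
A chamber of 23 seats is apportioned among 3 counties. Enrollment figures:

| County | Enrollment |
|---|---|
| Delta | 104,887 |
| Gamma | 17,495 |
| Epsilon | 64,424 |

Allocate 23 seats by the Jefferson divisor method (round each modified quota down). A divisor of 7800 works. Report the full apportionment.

With modified divisor 7800: modified quotas Delta 13.447, Gamma 2.243, Epsilon 8.259.
Rounding down: Delta 13, Gamma 2, Epsilon 8 (total 23).

Delta 13, Gamma 2, Epsilon 8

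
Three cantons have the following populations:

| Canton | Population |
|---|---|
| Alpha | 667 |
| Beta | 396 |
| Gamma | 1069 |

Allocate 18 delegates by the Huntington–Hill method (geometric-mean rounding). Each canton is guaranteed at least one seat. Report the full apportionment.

With divisor 118: modified quotas Alpha 5.653, Beta 3.356, Gamma 9.059.
Geometric-mean thresholds: Alpha √(5·6)=5.477, Beta √(3·4)=3.464, Gamma √(9·10)=9.487.
Each quota rounded against its threshold gives Alpha 6, Beta 3, Gamma 9 (total 18).

Alpha 6, Beta 3, Gamma 9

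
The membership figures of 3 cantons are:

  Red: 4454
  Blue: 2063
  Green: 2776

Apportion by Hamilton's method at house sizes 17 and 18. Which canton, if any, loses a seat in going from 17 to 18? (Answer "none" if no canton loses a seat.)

none

At 17 seats: Red 8, Blue 4, Green 5.
At 18 seats: Red 9, Blue 4, Green 5.
No canton's allocation decreased.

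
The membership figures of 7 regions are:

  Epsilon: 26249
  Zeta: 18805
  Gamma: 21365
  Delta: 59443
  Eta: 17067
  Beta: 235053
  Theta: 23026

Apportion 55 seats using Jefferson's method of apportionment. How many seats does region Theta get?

3

Standard divisor 401008/55 ≈ 7291.055; standard quotas: Epsilon 3.600, Zeta 2.579, Gamma 2.930, Delta 8.153, Eta 2.341, Beta 32.239, Theta 3.158.
Rounding down gives 3, 2, 2, 8, 2, 32, 3 = 52 seats, so the divisor must be adjusted.
With modified divisor 6800: modified quotas Epsilon 3.860, Zeta 2.765, Gamma 3.142, Delta 8.742, Eta 2.510, Beta 34.567, Theta 3.386.
Rounding down: Epsilon 3, Zeta 2, Gamma 3, Delta 8, Eta 2, Beta 34, Theta 3 (total 55).
Theta receives 3.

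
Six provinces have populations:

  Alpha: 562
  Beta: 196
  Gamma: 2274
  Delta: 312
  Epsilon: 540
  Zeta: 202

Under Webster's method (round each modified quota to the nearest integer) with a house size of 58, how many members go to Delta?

Standard divisor 4086/58 ≈ 70.448; standard quotas: Alpha 7.977, Beta 2.782, Gamma 32.279, Delta 4.429, Epsilon 7.665, Zeta 2.867.
Rounding to the nearest integer gives Alpha 8, Beta 3, Gamma 32, Delta 4, Epsilon 8, Zeta 3 — total 58, matching the house size, so no adjustment is needed.
Delta receives 4.

4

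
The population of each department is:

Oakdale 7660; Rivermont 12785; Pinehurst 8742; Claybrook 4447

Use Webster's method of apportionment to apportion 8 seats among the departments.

Standard divisor 33634/8 ≈ 4204.25; standard quotas: Oakdale 1.822, Rivermont 3.041, Pinehurst 2.079, Claybrook 1.058.
Rounding to the nearest integer gives Oakdale 2, Rivermont 3, Pinehurst 2, Claybrook 1 — total 8, matching the house size, so no adjustment is needed.

Oakdale 2, Rivermont 3, Pinehurst 2, Claybrook 1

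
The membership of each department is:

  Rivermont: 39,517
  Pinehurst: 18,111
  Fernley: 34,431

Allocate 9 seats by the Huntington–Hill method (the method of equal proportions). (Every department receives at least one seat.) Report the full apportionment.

With divisor 10673: modified quotas Rivermont 3.703, Pinehurst 1.697, Fernley 3.226.
Geometric-mean thresholds: Rivermont √(3·4)=3.464, Pinehurst √(1·2)=1.414, Fernley √(3·4)=3.464.
Each quota rounded against its threshold gives Rivermont 4, Pinehurst 2, Fernley 3 (total 9).

Rivermont: 4, Pinehurst: 2, Fernley: 3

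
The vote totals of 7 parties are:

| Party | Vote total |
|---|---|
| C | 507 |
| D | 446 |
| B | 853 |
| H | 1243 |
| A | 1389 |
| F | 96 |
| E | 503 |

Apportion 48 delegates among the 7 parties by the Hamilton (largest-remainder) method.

Standard divisor: 5037 ÷ 48 ≈ 104.938.
Standard quotas: C 4.831, D 4.250, B 8.129, H 11.845, A 13.236, F 0.915, E 4.793.
Lower quotas: C 4, D 4, B 8, H 11, A 13, F 0, E 4 (sum 44, leaving 4 seats).
Remainders in descending order: F 0.915, H 0.845, C 0.831, E 0.793, D 0.250, A 0.236, B 0.129.
Largest remainders: F, H, C, E receive the extra seats.

C 5; D 4; B 8; H 12; A 13; F 1; E 5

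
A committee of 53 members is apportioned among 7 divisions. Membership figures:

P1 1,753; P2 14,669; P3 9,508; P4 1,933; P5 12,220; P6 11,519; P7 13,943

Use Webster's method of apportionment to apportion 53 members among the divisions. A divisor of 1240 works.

With modified divisor 1240: modified quotas P1 1.414, P2 11.830, P3 7.668, P4 1.559, P5 9.855, P6 9.290, P7 11.244.
Rounding to the nearest integer: P1 1, P2 12, P3 8, P4 2, P5 10, P6 9, P7 11 (total 53).

P1=1; P2=12; P3=8; P4=2; P5=10; P6=9; P7=11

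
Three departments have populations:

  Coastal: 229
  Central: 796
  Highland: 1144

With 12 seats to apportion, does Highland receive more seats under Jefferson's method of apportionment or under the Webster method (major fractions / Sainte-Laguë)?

Jefferson

Jefferson: Coastal 1, Central 4, Highland 7.
Webster: Coastal 1, Central 5, Highland 6.
Highland gets 7 under Jefferson and 6 under Webster.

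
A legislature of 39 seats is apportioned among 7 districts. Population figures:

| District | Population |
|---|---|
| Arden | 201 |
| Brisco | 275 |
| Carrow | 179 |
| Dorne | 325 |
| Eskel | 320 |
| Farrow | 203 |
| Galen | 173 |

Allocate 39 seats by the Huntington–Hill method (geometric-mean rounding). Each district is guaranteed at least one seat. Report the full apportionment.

Arden: 5, Brisco: 6, Carrow: 4, Dorne: 8, Eskel: 7, Farrow: 5, Galen: 4

With divisor 43: modified quotas Arden 4.674, Brisco 6.395, Carrow 4.163, Dorne 7.558, Eskel 7.442, Farrow 4.721, Galen 4.023.
Geometric-mean thresholds: Arden √(4·5)=4.472, Brisco √(6·7)=6.481, Carrow √(4·5)=4.472, Dorne √(7·8)=7.483, Eskel √(7·8)=7.483, Farrow √(4·5)=4.472, Galen √(4·5)=4.472.
Each quota rounded against its threshold gives Arden 5, Brisco 6, Carrow 4, Dorne 8, Eskel 7, Farrow 5, Galen 4 (total 39).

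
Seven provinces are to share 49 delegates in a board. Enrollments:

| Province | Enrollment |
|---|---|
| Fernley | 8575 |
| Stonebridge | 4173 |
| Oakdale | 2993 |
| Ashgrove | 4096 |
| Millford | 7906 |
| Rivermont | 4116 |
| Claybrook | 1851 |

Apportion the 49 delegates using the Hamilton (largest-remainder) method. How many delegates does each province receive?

Standard divisor: 33710 ÷ 49 ≈ 687.959.
Standard quotas: Fernley 12.4644, Stonebridge 6.0658, Oakdale 4.3505, Ashgrove 5.9538, Millford 11.4920, Rivermont 5.9829, Claybrook 2.6906.
Lower quotas: Fernley 12, Stonebridge 6, Oakdale 4, Ashgrove 5, Millford 11, Rivermont 5, Claybrook 2 (sum 45, leaving 4 seats).
Remainders in descending order: Rivermont 0.9829, Ashgrove 0.9538, Claybrook 0.6906, Millford 0.4920, Fernley 0.4644, Oakdale 0.3505, Stonebridge 0.0658.
The surplus seats go to Rivermont, Ashgrove, Claybrook, Millford.

Fernley=12, Stonebridge=6, Oakdale=4, Ashgrove=6, Millford=12, Rivermont=6, Claybrook=3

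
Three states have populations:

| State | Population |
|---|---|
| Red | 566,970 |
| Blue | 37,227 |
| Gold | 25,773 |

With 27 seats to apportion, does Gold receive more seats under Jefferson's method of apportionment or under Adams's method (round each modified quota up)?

Jefferson: Red 25, Blue 1, Gold 1.
Adams: Red 23, Blue 2, Gold 2.
Gold gets 1 under Jefferson and 2 under Adams.

Adams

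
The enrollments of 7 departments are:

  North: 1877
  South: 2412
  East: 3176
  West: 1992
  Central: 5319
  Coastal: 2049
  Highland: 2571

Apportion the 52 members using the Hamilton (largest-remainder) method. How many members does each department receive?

North 5; South 6; East 9; West 5; Central 14; Coastal 6; Highland 7

Total 19396; standard divisor 19396/52 = 373.
Standard quotas: North 5.0322, South 6.4665, East 8.5147, West 5.3405, Central 14.2601, Coastal 5.4933, Highland 6.8928.
Lower quotas: North 5, South 6, East 8, West 5, Central 14, Coastal 5, Highland 6 (sum 49, leaving 3 seats).
Remainders in descending order: Highland 0.8928, East 0.5147, Coastal 0.4933, South 0.4665, West 0.3405, Central 0.2601, North 0.0322.
Largest remainders: Highland, East, Coastal receive the extra seats.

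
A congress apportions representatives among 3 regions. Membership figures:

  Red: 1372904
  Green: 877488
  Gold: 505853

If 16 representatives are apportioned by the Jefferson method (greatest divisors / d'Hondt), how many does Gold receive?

Standard divisor 2756245/16 ≈ 172265.312; standard quotas: Red 7.970, Green 5.094, Gold 2.936.
Rounding down gives 7, 5, 2 = 14 seats, so the divisor must be adjusted.
With modified divisor 160600: modified quotas Red 8.549, Green 5.464, Gold 3.150.
Rounding down: Red 8, Green 5, Gold 3 (total 16).
Gold receives 3.

3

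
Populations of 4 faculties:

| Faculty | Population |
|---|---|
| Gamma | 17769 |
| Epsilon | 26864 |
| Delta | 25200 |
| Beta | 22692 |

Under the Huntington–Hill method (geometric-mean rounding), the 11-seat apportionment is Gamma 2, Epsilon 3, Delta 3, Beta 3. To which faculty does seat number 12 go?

Epsilon

Priority for the next seat is population ÷ (√(s·(s+1))).
Priorities: Gamma 7254.164, Epsilon 7754.969, Delta 7274.613, Beta 6550.616.
Highest priority: Epsilon.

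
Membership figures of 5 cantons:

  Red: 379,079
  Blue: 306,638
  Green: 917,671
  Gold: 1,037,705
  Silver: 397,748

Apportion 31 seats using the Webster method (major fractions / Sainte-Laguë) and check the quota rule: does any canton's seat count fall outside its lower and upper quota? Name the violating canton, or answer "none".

none

Standard quotas: Red 3.867, Blue 3.128, Green 9.361, Gold 10.586, Silver 4.058.
Webster allocation: Red 4, Blue 3, Green 9, Gold 11, Silver 4.
Every allocation lies between the lower and upper quota.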